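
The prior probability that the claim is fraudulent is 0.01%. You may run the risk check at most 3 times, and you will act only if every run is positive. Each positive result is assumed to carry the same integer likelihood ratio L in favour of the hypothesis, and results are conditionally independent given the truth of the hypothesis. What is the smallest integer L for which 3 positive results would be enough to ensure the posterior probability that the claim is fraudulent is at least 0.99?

Prior odds = 0.0001/0.9999 = 1/9999.
Target odds = 0.99/0.01 = 99.
Need L³ ≥ 99 ÷ (1/9999) = 989901.
99³ = 970299 < 989901 ≤ 1000000 = 100³, so L = 100.

100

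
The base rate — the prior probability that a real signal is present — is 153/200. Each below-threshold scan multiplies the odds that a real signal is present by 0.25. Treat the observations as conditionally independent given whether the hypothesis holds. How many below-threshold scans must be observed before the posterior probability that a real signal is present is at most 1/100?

Prior odds: 0.765 ÷ 0.235 = 153/47.
Likelihood ratio per below-threshold scan = 0.25.
Target odds: 0.01 ÷ 0.99 = 1/99.
Require 0.25ⁿ ≤ 1/99 ÷ (153/47) = 47/15147.
0.25⁴ = 0.00390625 is still above 47/15147 but 0.25⁵ = 1/1024 is at or below it, so n = 5.

5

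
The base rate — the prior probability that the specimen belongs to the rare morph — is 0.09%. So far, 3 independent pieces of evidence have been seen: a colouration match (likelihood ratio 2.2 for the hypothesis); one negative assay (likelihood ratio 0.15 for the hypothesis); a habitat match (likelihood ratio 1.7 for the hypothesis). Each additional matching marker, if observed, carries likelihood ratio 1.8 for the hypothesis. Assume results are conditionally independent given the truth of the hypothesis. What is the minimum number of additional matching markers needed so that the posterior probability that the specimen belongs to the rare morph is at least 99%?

Prior odds = 0.0009/0.9991 = 9/9991.
Combined Bayes factor of the evidence already in hand = 2.2 × 0.15 × 1.7 = 0.561.
Odds after that evidence = (9/9991) × 0.561 = 5049/9991000.
Target odds = 0.99/0.01 = 99.
Need 1.8ⁿ ≥ 99 ÷ (5049/9991000) = 9991000/51.
1.8²⁰ ≈127482 falls short of 9991000/51 but 1.8²¹ ≈229468 reaches it, so n = 21.

21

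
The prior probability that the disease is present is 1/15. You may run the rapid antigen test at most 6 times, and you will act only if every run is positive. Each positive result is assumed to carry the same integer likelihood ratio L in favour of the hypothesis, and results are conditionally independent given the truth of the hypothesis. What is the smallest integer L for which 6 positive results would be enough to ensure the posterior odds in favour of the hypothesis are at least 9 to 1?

3

Prior odds = (1/15)/(14/15) = 1/14.
Target odds = 9.
Need L⁶ ≥ 9 ÷ (1/14) = 126.
2⁶ = 64 < 126 ≤ 729 = 3⁶, so L = 3.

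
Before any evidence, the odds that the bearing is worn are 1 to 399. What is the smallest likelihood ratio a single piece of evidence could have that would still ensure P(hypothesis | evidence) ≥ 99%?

39501

Prior odds = 1/399.
Target odds = 0.99/0.01 = 99.
Required Bayes factor = 99 ÷ (1/399) = 39501.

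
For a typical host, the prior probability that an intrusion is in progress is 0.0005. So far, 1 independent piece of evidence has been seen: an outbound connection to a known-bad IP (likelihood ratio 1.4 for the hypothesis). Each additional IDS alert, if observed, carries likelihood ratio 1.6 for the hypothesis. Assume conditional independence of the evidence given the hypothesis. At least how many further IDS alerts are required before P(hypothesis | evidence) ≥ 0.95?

Prior odds = 0.0005/0.9995 = 1/1999.
Bayes factor of the evidence already in hand = 1.4.
Odds after that evidence = (1/1999) × 1.4 = 7/9995.
Target odds = 0.95/0.05 = 19.
Need 1.6ⁿ ≥ 19 ÷ (7/9995) = 189905/7.
1.6²¹ ≈19342.8 falls short of 189905/7 but 1.6²² ≈30948.5 reaches it, so n = 22.

22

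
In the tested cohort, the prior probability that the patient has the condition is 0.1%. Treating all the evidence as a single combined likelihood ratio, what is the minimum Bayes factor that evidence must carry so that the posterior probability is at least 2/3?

1998

Prior odds = 0.001/0.999 = 1/999.
Target odds = (2/3)/(1/3) = 2.
Required Bayes factor = 2 ÷ (1/999) = 1998.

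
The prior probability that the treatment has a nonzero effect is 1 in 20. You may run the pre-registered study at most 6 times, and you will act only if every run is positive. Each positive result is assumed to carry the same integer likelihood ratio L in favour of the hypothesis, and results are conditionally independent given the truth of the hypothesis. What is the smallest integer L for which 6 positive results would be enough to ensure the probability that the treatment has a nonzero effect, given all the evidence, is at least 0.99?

Prior odds = 0.05/0.95 = 1/19.
Target odds = 0.99/0.01 = 99.
Need L⁶ ≥ 99 ÷ (1/19) = 1881.
3⁶ = 729 < 1881 ≤ 4096 = 4⁶, so L = 4.

4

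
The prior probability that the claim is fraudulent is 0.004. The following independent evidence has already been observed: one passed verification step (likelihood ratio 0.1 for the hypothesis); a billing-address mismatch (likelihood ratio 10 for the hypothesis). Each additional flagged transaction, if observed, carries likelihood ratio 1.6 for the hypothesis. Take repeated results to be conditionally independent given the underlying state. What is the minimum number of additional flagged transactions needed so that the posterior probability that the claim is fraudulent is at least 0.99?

22

Prior odds = 0.004/0.996 = 1/249.
Combined Bayes factor of the evidence already in hand = 0.1 × 10 = 1.
Odds after that evidence = (1/249) × 1 = 1/249.
Target odds = 0.99/0.01 = 99.
Need 1.6ⁿ ≥ 99 ÷ (1/249) = 24651.
1.6²¹ ≈19342.8 falls short of 24651 but 1.6²² ≈30948.5 reaches it, so n = 22.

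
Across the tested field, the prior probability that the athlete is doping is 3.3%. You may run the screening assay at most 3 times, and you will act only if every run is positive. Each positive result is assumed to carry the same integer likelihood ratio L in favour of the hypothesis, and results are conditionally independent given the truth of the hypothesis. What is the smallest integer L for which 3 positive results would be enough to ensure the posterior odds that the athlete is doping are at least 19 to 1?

Prior odds = 0.033/0.967 = 33/967.
Target odds = 19.
Need L³ ≥ 19 ÷ (33/967) = 18373/33.
8³ = 512 < 18373/33 ≤ 729 = 9³, so L = 9.

9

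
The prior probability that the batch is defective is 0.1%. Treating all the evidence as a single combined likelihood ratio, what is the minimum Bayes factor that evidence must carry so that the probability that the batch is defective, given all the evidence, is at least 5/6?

Prior odds = 0.001/0.999 = 1/999.
Target odds = (5/6)/(1/6) = 5.
Required Bayes factor = 5 ÷ (1/999) = 4995.

4995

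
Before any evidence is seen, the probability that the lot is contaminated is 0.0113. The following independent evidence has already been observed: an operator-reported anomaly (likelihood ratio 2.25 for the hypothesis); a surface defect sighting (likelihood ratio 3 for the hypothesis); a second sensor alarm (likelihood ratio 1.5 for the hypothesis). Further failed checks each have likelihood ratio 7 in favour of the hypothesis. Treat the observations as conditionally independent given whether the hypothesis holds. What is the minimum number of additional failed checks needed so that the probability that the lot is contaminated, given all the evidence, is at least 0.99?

Prior odds = 0.0113/0.9887 = 113/9887.
Combined Bayes factor of the evidence already in hand = 2.25 × 3 × 1.5 = 10.125.
Odds after that evidence = (113/9887) × 10.125 = 9153/79096.
Target odds = 0.99/0.01 = 99.
Need 7ⁿ ≥ 99 ÷ (9153/79096) = 870056/1017.
7³ = 343 falls short of 870056/1017 but 7⁴ = 2401 reaches it, so n = 4.

4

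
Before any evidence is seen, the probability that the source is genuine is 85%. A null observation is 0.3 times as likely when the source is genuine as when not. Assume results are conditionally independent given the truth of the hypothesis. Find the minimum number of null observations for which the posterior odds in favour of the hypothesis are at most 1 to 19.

4

Prior odds: 0.85 ÷ 0.15 = 17/3.
Likelihood ratio per null observation = 0.3.
Target odds = 1/19.
Require 0.3ⁿ ≤ 1/19 ÷ (17/3) = 3/323.
0.3³ = 0.027 is still above 3/323 but 0.3⁴ = 0.0081 is at or below it, so n = 4.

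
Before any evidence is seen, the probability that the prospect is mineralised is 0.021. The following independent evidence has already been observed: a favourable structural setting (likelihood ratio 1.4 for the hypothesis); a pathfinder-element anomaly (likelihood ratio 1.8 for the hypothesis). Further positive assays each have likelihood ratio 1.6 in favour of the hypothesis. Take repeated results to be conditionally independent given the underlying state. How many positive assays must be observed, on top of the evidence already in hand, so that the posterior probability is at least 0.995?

Prior odds = 0.021/0.979 = 21/979.
Combined Bayes factor of the evidence already in hand = 1.4 × 1.8 = 2.52.
Odds after that evidence = (21/979) × 2.52 = 1323/24475.
Target odds = 0.995/0.005 = 199.
Need 1.6ⁿ ≥ 199 ÷ (1323/24475) = 4870525/1323.
1.6¹⁷ ≈2951.48 falls short of 4870525/1323 but 1.6¹⁸ ≈4722.37 reaches it, so n = 18.

18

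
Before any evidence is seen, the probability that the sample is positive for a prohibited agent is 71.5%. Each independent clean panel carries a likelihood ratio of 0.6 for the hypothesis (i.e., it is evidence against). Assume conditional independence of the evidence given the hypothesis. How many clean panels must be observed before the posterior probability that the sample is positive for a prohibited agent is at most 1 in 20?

Prior odds: 0.715 ÷ 0.285 = 143/57.
Likelihood ratio per clean panel = 0.6.
Target posterior odds = 0.05/0.95 = 1/19.
Require 0.6ⁿ ≤ 1/19 ÷ (143/57) = 3/143.
0.6⁷ = 2187/78125 is still above 3/143 but 0.6⁸ = 6561/390625 is at or below it, so n = 8.

8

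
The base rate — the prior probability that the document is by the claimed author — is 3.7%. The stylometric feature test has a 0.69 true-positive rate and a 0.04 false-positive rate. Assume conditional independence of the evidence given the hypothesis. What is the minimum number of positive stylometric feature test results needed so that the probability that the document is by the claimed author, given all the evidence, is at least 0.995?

Prior odds: 0.037 ÷ 0.963 = 37/963.
Likelihood ratio of a positive result = 0.69/0.04 = 17.25.
Target posterior odds = 0.995/0.005 = 199.
Require 17.25ⁿ ≥ 199 ÷ (37/963) = 191637/37.
17.25³ = 5132.953125 falls short of 191637/37 but 17.25⁴ = 22667121/256 reaches it, so n = 4.

4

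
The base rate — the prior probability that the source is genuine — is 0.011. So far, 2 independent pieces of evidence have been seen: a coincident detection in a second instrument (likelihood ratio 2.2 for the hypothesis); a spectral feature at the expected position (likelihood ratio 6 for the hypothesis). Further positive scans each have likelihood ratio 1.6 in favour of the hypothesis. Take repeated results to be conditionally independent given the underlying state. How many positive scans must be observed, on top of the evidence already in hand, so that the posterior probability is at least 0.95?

Prior odds = 0.011/0.989 = 11/989.
Combined Bayes factor of the evidence already in hand = 2.2 × 6 = 13.2.
Odds after that evidence = (11/989) × 13.2 = 726/4945.
Target odds = 0.95/0.05 = 19.
Need 1.6ⁿ ≥ 19 ÷ (726/4945) = 93955/726.
1.6¹⁰ ≈109.951 falls short of 93955/726 but 1.6¹¹ ≈175.922 reaches it, so n = 11.

11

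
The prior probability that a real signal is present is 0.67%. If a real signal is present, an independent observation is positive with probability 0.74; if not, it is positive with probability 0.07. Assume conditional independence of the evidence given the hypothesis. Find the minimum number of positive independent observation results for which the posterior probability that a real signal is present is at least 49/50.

Prior odds = 0.0067/0.9933 = 67/9933.
Likelihood ratio of a positive = 0.74/0.07 = 74/7.
Target odds: 0.98 ÷ 0.02 = 49.
Require (74/7)ⁿ ≥ 49 ÷ (67/9933) = 486717/67.
(74/7)³ = 405224/343 falls short of 486717/67 but (74/7)⁴ = 29986576/2401 reaches it, so n = 4.

4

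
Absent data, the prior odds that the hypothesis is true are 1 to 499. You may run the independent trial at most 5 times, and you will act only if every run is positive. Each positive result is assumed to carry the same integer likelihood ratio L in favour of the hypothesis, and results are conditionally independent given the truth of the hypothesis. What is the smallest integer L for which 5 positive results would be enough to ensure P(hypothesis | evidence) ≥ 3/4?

5

Prior odds = 1/499.
Target odds = 0.75/0.25 = 3.
Need L⁵ ≥ 3 ÷ (1/499) = 1497.
4⁵ = 1024 < 1497 ≤ 3125 = 5⁵, so L = 5.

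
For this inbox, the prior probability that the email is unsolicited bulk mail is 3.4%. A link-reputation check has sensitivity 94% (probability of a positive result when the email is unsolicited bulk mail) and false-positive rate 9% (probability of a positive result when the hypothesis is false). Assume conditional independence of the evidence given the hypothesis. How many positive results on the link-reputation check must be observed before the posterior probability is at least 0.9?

3

Prior odds = 0.034/0.966 = 17/483.
Likelihood ratio of a positive result = 0.94/0.09 = 94/9.
Target posterior odds = 0.9/0.1 = 9.
Need (17/483) × (94/9)ⁿ ≥ 9, i.e. (94/9)ⁿ ≥ 4347/17.
(94/9)² = 8836/81 falls short of 4347/17 but (94/9)³ = 830584/729 reaches it, so n = 3.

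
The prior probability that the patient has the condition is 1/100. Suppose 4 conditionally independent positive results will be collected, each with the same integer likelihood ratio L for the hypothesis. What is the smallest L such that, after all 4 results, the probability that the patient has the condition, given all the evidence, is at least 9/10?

6

Prior odds = 0.01/0.99 = 1/99.
Target odds = 0.9/0.1 = 9.
Need L⁴ ≥ 9 ÷ (1/99) = 891.
5⁴ = 625 < 891 ≤ 1296 = 6⁴, so L = 6.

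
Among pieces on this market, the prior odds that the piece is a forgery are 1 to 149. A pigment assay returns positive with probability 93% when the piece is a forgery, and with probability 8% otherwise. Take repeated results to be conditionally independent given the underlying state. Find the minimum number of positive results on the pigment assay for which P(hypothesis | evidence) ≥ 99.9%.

Prior odds = 1/149.
Likelihood ratio of a positive result = 0.93/0.08 = 11.625.
Target posterior odds = 0.999/0.001 = 999.
Need (1/149) × 11.625ⁿ ≥ 999, i.e. 11.625ⁿ ≥ 148851.
11.625⁴ = 74805201/4096 falls short of 148851 but 11.625⁵ ≈212307 reaches it, so n = 5.

5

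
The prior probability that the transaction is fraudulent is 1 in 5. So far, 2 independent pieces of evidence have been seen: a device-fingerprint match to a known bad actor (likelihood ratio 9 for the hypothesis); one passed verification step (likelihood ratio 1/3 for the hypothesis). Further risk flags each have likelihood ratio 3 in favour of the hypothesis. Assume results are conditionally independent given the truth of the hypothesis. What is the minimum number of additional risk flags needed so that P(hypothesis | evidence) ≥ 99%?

5

Prior odds = 0.2/0.8 = 0.25.
Combined Bayes factor of the evidence already in hand = 9 × (1/3) = 3.
Odds after that evidence = 0.25 × 3 = 0.75.
Target odds = 0.99/0.01 = 99.
Need 3ⁿ ≥ 99 ÷ 0.75 = 132.
3⁴ = 81 falls short of 132 but 3⁵ = 243 reaches it, so n = 5.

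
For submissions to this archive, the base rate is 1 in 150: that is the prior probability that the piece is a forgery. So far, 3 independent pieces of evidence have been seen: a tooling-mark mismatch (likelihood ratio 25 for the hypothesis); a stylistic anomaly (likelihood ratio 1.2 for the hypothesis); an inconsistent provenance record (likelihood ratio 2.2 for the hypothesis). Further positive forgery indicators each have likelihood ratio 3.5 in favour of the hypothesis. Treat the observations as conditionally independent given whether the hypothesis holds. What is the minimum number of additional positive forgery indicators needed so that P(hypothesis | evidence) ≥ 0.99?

5

Prior odds = (1/150)/(149/150) = 1/149.
Combined Bayes factor of the evidence already in hand = 25 × 1.2 × 2.2 = 66.
Odds after that evidence = (1/149) × 66 = 66/149.
Target odds = 0.99/0.01 = 99.
Need 3.5ⁿ ≥ 99 ÷ (66/149) = 223.5.
3.5⁴ = 150.0625 falls short of 223.5 but 3.5⁵ = 525.21875 reaches it, so n = 5.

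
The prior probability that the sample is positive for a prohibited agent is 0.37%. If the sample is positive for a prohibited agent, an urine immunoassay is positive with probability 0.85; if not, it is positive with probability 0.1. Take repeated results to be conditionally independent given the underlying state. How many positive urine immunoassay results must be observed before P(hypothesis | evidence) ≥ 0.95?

4

Prior odds = 0.0037/0.9963 = 37/9963.
Likelihood ratio of a positive = 0.85/0.1 = 8.5.
Target posterior odds = 0.95/0.05 = 19.
Need (37/9963) × 8.5ⁿ ≥ 19, i.e. 8.5ⁿ ≥ 189297/37.
8.5³ = 614.125 falls short of 189297/37 but 8.5⁴ = 5220.0625 reaches it, so n = 4.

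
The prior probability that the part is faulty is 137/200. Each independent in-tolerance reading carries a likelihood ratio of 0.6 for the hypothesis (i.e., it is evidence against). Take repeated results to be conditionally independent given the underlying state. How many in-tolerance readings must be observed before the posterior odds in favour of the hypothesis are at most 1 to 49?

Prior odds = 0.685/0.315 = 137/63.
Likelihood ratio per in-tolerance reading = 0.6.
Target odds = 1/49.
Need (137/63) × 0.6ⁿ ≤ 1/49, i.e. 0.6ⁿ ≤ 9/959.
0.6⁹ = 19683/1953125 is still above 9/959 but 0.6¹⁰ = 59049/9765625 is at or below it, so n = 10.

10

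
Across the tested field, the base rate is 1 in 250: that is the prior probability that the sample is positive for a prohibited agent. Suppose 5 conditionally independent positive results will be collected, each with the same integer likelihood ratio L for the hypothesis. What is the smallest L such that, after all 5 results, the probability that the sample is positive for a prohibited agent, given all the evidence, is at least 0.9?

Prior odds = 0.004/0.996 = 1/249.
Target odds = 0.9/0.1 = 9.
Need L⁵ ≥ 9 ÷ (1/249) = 2241.
4⁵ = 1024 < 2241 ≤ 3125 = 5⁵, so L = 5.

5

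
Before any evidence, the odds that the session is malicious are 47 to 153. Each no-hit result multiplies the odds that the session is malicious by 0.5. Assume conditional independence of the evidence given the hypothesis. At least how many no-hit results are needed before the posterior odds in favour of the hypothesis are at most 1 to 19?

Prior odds = 47/153.
Likelihood ratio per no-hit result = 0.5.
Target odds = 1/19.
Need (47/153) × 0.5ⁿ ≤ 1/19, i.e. 0.5ⁿ ≤ 153/893.
0.5² = 0.25 is still above 153/893 but 0.5³ = 0.125 is at or below it, so n = 3.

3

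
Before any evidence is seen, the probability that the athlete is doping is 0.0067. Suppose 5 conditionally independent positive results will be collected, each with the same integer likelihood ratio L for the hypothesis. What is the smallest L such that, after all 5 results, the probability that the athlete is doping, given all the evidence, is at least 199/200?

Prior odds = 0.0067/0.9933 = 67/9933.
Target odds = 0.995/0.005 = 199.
Need L⁵ ≥ 199 ÷ (67/9933) = 1976667/67.
7⁵ = 16807 < 1976667/67 ≤ 32768 = 8⁵, so L = 8.

8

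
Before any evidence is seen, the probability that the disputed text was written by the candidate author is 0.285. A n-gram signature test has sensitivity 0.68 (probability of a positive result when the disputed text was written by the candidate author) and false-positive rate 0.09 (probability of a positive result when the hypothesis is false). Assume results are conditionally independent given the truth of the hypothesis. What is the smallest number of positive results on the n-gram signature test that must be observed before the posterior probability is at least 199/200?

Prior odds: 0.285 ÷ 0.715 = 57/143.
Likelihood ratio of a positive result = 0.68/0.09 = 68/9.
Target posterior odds = 0.995/0.005 = 199.
Require (68/9)ⁿ ≥ 199 ÷ (57/143) = 28457/57.
(68/9)³ = 314432/729 falls short of 28457/57 but (68/9)⁴ = 21381376/6561 reaches it, so n = 4.

4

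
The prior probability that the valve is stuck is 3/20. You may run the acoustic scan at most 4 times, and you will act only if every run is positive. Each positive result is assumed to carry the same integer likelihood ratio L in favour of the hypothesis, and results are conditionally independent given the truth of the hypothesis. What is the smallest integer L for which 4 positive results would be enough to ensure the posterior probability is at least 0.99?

5

Prior odds = 0.15/0.85 = 3/17.
Target odds = 0.99/0.01 = 99.
Need L⁴ ≥ 99 ÷ (3/17) = 561.
4⁴ = 256 < 561 ≤ 625 = 5⁴, so L = 5.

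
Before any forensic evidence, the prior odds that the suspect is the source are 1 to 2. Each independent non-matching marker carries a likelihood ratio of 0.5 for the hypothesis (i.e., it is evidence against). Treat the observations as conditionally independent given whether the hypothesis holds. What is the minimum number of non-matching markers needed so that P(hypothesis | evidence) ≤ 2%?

Prior odds = 0.5.
Likelihood ratio per non-matching marker = 0.5.
Target odds: 0.02 ÷ 0.98 = 1/49.
Require 0.5ⁿ ≤ 1/49 ÷ 0.5 = 2/49.
0.5⁴ = 0.0625 is still above 2/49 but 0.5⁵ = 0.03125 is at or below it, so n = 5.

5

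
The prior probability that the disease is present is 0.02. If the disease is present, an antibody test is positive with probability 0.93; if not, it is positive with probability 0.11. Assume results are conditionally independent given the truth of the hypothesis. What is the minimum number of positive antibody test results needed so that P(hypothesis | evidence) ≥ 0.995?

Prior odds = 0.02/0.98 = 1/49.
Likelihood ratio of a positive = 0.93/0.11 = 93/11.
Target odds: 0.995 ÷ 0.005 = 199.
Need (1/49) × (93/11)ⁿ ≥ 199, i.e. (93/11)ⁿ ≥ 9751.
(93/11)⁴ = 74805201/14641 falls short of 9751 but (93/11)⁵ ≈43196.8 reaches it, so n = 5.

5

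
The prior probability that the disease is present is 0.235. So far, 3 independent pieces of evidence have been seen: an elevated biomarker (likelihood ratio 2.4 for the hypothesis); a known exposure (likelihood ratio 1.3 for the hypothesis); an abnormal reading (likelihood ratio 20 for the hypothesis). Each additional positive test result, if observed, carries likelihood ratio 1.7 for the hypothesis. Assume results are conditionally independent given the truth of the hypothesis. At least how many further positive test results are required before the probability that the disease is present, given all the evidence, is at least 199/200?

Prior odds = 0.235/0.765 = 47/153.
Combined Bayes factor of the evidence already in hand = 2.4 × 1.3 × 20 = 62.4.
Odds after that evidence = (47/153) × 62.4 = 4888/255.
Target odds = 0.995/0.005 = 199.
Need 1.7ⁿ ≥ 199 ÷ (4888/255) = 50745/4888.
1.7⁴ = 8.3521 falls short of 50745/4888 but 1.7⁵ = 1419857/100000 reaches it, so n = 5.

5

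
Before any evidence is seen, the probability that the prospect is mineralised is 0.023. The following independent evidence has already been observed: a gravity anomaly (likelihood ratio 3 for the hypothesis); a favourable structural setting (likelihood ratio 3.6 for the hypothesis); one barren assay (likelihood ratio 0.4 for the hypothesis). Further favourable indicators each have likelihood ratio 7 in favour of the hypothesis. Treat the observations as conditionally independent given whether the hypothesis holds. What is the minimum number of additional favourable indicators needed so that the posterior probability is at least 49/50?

Prior odds = 0.023/0.977 = 23/977.
Combined Bayes factor of the evidence already in hand = 3 × 3.6 × 0.4 = 4.32.
Odds after that evidence = (23/977) × 4.32 = 2484/24425.
Target odds = 0.98/0.02 = 49.
Need 7ⁿ ≥ 49 ÷ (2484/24425) = 1196825/2484.
7³ = 343 falls short of 1196825/2484 but 7⁴ = 2401 reaches it, so n = 4.

4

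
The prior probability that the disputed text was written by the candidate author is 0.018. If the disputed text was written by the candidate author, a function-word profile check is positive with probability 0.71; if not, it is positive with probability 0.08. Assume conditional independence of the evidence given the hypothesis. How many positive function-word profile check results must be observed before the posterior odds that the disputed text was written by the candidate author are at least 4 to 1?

3

Prior odds: 0.018 ÷ 0.982 = 9/491.
Likelihood ratio of a positive = 0.71/0.08 = 8.875.
Target odds = 4.
Need (9/491) × 8.875ⁿ ≥ 4, i.e. 8.875ⁿ ≥ 1964/9.
8.875² = 78.765625 falls short of 1964/9 but 8.875³ = 357911/512 reaches it, so n = 3.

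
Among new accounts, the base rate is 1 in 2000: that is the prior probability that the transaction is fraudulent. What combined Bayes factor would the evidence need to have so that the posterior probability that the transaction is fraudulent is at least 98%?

Prior odds = 0.0005/0.9995 = 1/1999.
Target odds = 0.98/0.02 = 49.
Required Bayes factor = 49 ÷ (1/1999) = 97951.

97951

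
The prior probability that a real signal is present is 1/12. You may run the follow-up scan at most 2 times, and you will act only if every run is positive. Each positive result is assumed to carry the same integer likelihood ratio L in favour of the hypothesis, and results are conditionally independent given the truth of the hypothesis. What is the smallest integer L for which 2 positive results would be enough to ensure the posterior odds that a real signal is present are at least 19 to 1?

Prior odds = (1/12)/(11/12) = 1/11.
Target odds = 19.
Need L² ≥ 19 ÷ (1/11) = 209.
14² = 196 < 209 ≤ 225 = 15², so L = 15.

15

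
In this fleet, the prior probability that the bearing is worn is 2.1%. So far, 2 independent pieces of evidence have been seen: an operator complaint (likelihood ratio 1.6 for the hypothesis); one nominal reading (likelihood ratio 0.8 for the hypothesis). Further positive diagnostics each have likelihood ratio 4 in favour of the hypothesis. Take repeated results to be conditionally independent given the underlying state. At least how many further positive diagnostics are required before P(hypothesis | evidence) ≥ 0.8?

4

Prior odds = 0.021/0.979 = 21/979.
Combined Bayes factor of the evidence already in hand = 1.6 × 0.8 = 1.28.
Odds after that evidence = (21/979) × 1.28 = 672/24475.
Target odds = 0.8/0.2 = 4.
Need 4ⁿ ≥ 4 ÷ (672/24475) = 24475/168.
4³ = 64 falls short of 24475/168 but 4⁴ = 256 reaches it, so n = 4.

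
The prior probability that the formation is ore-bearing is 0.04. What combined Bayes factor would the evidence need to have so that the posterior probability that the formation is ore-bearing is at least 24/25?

Prior odds = 0.04/0.96 = 1/24.
Target odds = 0.96/0.04 = 24.
Required Bayes factor = 24 ÷ (1/24) = 576.

576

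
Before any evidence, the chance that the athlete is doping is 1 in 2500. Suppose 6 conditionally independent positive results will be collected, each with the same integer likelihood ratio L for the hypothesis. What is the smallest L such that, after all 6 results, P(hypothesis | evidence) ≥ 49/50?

Prior odds = 0.0004/0.9996 = 1/2499.
Target odds = 0.98/0.02 = 49.
Need L⁶ ≥ 49 ÷ (1/2499) = 122451.
7⁶ = 117649 < 122451 ≤ 262144 = 8⁶, so L = 8.

8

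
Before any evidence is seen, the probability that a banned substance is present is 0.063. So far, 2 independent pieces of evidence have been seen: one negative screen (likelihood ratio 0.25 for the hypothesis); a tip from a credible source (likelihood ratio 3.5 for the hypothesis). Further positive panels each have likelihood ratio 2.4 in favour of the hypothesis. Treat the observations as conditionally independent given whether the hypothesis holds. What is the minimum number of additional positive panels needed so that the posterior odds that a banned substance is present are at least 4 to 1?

5

Prior odds = 0.063/0.937 = 63/937.
Combined Bayes factor of the evidence already in hand = 0.25 × 3.5 = 0.875.
Odds after that evidence = (63/937) × 0.875 = 441/7496.
Target odds = 4.
Need 2.4ⁿ ≥ 4 ÷ (441/7496) = 29984/441.
2.4⁴ = 33.1776 falls short of 29984/441 but 2.4⁵ = 79.62624 reaches it, so n = 5.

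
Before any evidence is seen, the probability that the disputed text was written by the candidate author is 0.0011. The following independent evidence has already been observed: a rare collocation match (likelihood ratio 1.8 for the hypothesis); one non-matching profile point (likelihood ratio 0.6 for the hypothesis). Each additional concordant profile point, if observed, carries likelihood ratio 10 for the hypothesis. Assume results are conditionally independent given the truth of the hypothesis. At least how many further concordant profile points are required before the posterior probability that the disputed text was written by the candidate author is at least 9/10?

Prior odds = 0.0011/0.9989 = 11/9989.
Combined Bayes factor of the evidence already in hand = 1.8 × 0.6 = 1.08.
Odds after that evidence = (11/9989) × 1.08 = 297/249725.
Target odds = 0.9/0.1 = 9.
Need 10ⁿ ≥ 9 ÷ (297/249725) = 249725/33.
10³ = 1000 falls short of 249725/33 but 10⁴ = 10000 reaches it, so n = 4.

4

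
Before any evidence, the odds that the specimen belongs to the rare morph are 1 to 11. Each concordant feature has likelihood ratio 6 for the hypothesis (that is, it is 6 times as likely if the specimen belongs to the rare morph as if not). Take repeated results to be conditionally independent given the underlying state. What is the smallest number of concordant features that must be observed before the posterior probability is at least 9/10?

3

Prior odds = 1/11.
Likelihood ratio per concordant feature = 6.
Target odds: 0.9 ÷ 0.1 = 9.
Require 6ⁿ ≥ 9 ÷ (1/11) = 99.
6² = 36 falls short of 99 but 6³ = 216 reaches it, so n = 3.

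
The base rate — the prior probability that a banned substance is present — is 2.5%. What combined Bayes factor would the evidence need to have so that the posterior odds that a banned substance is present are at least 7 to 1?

Prior odds = 0.025/0.975 = 1/39.
Target odds = 7.
Required Bayes factor = 7 ÷ (1/39) = 273.

273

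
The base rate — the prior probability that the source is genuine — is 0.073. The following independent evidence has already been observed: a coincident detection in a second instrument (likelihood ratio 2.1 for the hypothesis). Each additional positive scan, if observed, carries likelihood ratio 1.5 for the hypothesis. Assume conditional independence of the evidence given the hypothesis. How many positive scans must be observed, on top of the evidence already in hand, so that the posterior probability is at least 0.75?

Prior odds = 0.073/0.927 = 73/927.
Bayes factor of the evidence already in hand = 2.1.
Odds after that evidence = (73/927) × 2.1 = 511/3090.
Target odds = 0.75/0.25 = 3.
Need 1.5ⁿ ≥ 3 ÷ (511/3090) = 9270/511.
1.5⁷ = 17.0859375 falls short of 9270/511 but 1.5⁸ = 25.62890625 reaches it, so n = 8.

8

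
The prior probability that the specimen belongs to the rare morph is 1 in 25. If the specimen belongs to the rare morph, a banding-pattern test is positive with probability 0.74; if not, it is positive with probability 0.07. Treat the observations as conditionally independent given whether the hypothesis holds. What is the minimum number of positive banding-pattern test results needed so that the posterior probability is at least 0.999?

Prior odds: 0.04 ÷ 0.96 = 1/24.
Likelihood ratio of a positive = 0.74/0.07 = 74/7.
Target odds: 0.999 ÷ 0.001 = 999.
Need (1/24) × (74/7)ⁿ ≥ 999, i.e. (74/7)ⁿ ≥ 23976.
(74/7)⁴ = 29986576/2401 falls short of 23976 but (74/7)⁵ ≈132029 reaches it, so n = 5.

5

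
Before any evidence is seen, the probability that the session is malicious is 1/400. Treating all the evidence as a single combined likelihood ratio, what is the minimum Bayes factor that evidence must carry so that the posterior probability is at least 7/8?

Prior odds = 0.0025/0.9975 = 1/399.
Target odds = 0.875/0.125 = 7.
Required Bayes factor = 7 ÷ (1/399) = 2793.

2793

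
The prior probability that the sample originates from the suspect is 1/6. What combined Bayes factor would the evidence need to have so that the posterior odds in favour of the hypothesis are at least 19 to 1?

Prior odds = (1/6)/(5/6) = 0.2.
Target odds = 19.
Required Bayes factor = 19 ÷ 0.2 = 95.

95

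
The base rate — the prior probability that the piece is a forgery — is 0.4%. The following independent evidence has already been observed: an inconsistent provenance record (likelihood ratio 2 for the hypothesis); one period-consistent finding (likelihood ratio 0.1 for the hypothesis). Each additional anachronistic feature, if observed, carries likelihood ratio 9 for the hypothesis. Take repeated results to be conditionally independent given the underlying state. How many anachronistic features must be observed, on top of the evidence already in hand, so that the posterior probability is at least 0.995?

6

Prior odds = 0.004/0.996 = 1/249.
Combined Bayes factor of the evidence already in hand = 2 × 0.1 = 0.2.
Odds after that evidence = (1/249) × 0.2 = 1/1245.
Target odds = 0.995/0.005 = 199.
Need 9ⁿ ≥ 199 ÷ (1/1245) = 247755.
9⁵ = 59049 falls short of 247755 but 9⁶ = 531441 reaches it, so n = 6.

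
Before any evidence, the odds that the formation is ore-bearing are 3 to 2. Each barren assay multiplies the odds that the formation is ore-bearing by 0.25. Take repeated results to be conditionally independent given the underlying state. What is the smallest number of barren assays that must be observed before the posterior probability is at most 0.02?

4

Prior odds = 1.5.
Likelihood ratio per barren assay = 0.25.
Target posterior odds = 0.02/0.98 = 1/49.
Require 0.25ⁿ ≤ 1/49 ÷ 1.5 = 2/147.
0.25³ = 0.015625 is still above 2/147 but 0.25⁴ = 0.00390625 is at or below it, so n = 4.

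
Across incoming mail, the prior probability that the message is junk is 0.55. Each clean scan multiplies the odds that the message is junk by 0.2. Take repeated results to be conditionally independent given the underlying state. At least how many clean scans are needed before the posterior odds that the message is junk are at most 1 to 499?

4

Prior odds = 0.55/0.45 = 11/9.
Likelihood ratio per clean scan = 0.2.
Target odds = 1/499.
Need (11/9) × 0.2ⁿ ≤ 1/499, i.e. 0.2ⁿ ≤ 9/5489.
0.2³ = 0.008 is still above 9/5489 but 0.2⁴ = 0.0016 is at or below it, so n = 4.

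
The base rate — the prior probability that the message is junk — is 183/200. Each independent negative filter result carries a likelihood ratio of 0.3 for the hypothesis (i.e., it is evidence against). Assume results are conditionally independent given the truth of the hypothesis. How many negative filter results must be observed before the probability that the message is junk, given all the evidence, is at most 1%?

6

Prior odds: 0.915 ÷ 0.085 = 183/17.
Likelihood ratio per negative filter result = 0.3.
Target odds: 0.01 ÷ 0.99 = 1/99.
Require 0.3ⁿ ≤ 1/99 ÷ (183/17) = 17/18117.
0.3⁵ = 243/100000 is still above 17/18117 but 0.3⁶ = 729/1000000 is at or below it, so n = 6.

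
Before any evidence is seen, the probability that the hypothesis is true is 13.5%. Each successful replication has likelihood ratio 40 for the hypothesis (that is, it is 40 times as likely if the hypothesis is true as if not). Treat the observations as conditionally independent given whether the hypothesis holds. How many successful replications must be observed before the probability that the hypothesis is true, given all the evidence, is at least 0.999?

3

Prior odds: 0.135 ÷ 0.865 = 27/173.
Likelihood ratio per successful replication = 40.
Target odds: 0.999 ÷ 0.001 = 999.
Require 40ⁿ ≥ 999 ÷ (27/173) = 6401.
40² = 1600 falls short of 6401 but 40³ = 64000 reaches it, so n = 3.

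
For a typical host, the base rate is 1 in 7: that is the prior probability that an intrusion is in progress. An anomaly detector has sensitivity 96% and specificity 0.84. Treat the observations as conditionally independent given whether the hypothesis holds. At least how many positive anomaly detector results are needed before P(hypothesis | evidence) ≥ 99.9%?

Prior odds = (1/7)/(6/7) = 1/6.
False-positive rate = 1 − 0.84 = 0.16; likelihood ratio of a positive = 0.96/0.16 = 6.
Target odds: 0.999 ÷ 0.001 = 999.
Require 6ⁿ ≥ 999 ÷ (1/6) = 5994.
6⁴ = 1296 falls short of 5994 but 6⁵ = 7776 reaches it, so n = 5.

5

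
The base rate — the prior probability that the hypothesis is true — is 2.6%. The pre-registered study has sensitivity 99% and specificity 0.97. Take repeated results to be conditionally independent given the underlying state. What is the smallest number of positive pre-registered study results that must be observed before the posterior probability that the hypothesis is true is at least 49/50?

3

Prior odds: 0.026 ÷ 0.974 = 13/487.
False-positive rate = 1 − 0.97 = 0.03; likelihood ratio of a positive = 0.99/0.03 = 33.
Target odds: 0.98 ÷ 0.02 = 49.
Require 33ⁿ ≥ 49 ÷ (13/487) = 23863/13.
33² = 1089 falls short of 23863/13 but 33³ = 35937 reaches it, so n = 3.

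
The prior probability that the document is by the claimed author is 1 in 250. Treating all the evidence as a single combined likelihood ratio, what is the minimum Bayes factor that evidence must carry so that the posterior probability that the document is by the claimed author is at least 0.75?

Prior odds = 0.004/0.996 = 1/249.
Target odds = 0.75/0.25 = 3.
Required Bayes factor = 3 ÷ (1/249) = 747.

747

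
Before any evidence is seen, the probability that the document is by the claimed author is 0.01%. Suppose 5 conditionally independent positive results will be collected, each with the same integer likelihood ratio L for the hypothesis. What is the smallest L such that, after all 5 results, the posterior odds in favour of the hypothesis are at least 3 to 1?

Prior odds = 0.0001/0.9999 = 1/9999.
Target odds = 3.
Need L⁵ ≥ 3 ÷ (1/9999) = 29997.
7⁵ = 16807 < 29997 ≤ 32768 = 8⁵, so L = 8.

8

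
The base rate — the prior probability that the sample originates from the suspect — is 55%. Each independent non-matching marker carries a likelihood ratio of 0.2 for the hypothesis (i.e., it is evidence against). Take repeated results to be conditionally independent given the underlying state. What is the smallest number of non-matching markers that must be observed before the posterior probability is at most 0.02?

3

Prior odds: 0.55 ÷ 0.45 = 11/9.
Likelihood ratio per non-matching marker = 0.2.
Target odds: 0.02 ÷ 0.98 = 1/49.
Need (11/9) × 0.2ⁿ ≤ 1/49, i.e. 0.2ⁿ ≤ 9/539.
0.2² = 0.04 is still above 9/539 but 0.2³ = 0.008 is at or below it, so n = 3.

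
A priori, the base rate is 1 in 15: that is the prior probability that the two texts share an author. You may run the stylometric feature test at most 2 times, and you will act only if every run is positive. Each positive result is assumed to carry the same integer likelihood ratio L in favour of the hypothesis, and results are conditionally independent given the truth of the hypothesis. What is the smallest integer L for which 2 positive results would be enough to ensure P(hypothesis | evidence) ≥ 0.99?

Prior odds = (1/15)/(14/15) = 1/14.
Target odds = 0.99/0.01 = 99.
Need L² ≥ 99 ÷ (1/14) = 1386.
37² = 1369 < 1386 ≤ 1444 = 38², so L = 38.

38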